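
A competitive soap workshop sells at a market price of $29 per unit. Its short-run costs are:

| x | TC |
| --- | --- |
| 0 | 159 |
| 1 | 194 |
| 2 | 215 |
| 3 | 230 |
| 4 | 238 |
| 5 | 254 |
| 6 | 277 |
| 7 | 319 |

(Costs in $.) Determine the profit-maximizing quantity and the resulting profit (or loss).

Profit at each row (π = 29x − TC): x=0: -159; x=1: -165; x=2: -157; x=3: -143; x=4: -122; x=5: -109; x=6: -103; x=7: -116.
Profit is maximized at x = 6. AVC there is 118/6 = $19.67 ≤ P, so producing beats shutting down (which would give -$159).

x = 6; profit = -$103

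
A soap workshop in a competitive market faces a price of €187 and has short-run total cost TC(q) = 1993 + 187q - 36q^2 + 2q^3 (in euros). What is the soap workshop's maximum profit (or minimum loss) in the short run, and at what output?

Profit = -€265 at q = 12

AVC = 187 - 36q + 2q^2 has its minimum €25 at q = 9; price €187 clears that bar, so the firm operates.
MC = 187 - 72q + 6q^2. Setting P = MC and taking the root on the rising branch gives q* = 12.
TR = 187·12 = 2244. TC = 1993 + 516 = 2509. Profit = 2244 − 2509 = -€265.
Shutting down would mean losing the fixed cost of €1993, so operating at a loss of €265 is better by €1728.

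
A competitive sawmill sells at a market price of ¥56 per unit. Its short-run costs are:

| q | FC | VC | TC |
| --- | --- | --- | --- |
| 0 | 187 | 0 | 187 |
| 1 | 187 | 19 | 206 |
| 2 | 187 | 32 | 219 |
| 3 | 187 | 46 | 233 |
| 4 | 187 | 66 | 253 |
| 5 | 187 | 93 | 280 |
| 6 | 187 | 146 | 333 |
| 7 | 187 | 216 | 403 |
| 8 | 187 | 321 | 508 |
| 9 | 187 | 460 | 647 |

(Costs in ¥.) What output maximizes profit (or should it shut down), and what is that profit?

q = 6; profit = ¥3

Tabulate TR − TC: q=0: -187; q=1: -150; q=2: -107; q=3: -65; q=4: -29; q=5: 0; q=6: 3; q=7: -11; q=8: -60; q=9: -143.
Profit is maximized at q = 6. AVC there is 146/6 = ¥24.33 ≤ P, so producing beats shutting down (which would give -¥187).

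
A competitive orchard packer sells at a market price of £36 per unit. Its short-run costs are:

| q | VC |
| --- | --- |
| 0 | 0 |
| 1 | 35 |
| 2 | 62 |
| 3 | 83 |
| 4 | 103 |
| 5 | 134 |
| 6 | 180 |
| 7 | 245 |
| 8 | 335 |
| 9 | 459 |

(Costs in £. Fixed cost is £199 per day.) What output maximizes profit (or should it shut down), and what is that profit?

Compute π = P·q − TC at each output: q=0: -199; q=1: -198; q=2: -189; q=3: -174; q=4: -158; q=5: -153; q=6: -163; q=7: -192; q=8: -246; q=9: -334.
Profit is maximized at q = 5. AVC there is 134/5 = £26.80 ≤ P, so producing beats shutting down (which would give -£199).

q = 5; profit = -£153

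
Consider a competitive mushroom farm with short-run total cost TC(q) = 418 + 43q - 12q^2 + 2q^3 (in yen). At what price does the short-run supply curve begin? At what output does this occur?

Short-run supply begins at min AVC. From VC = 43q - 12q^2 + 2q^3, AVC = 43 - 12q + 2q^2.
dAVC/dq = -12 + 4q = 0 gives q = 3. min AVC = 43 - 12·3 + 2·3^2 = 25.
For P < ¥25 the firm produces nothing.

¥25 per unit, at q = 3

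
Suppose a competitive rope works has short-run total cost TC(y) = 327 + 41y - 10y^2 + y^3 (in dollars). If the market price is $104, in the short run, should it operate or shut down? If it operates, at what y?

Variable cost is VC = 41y - 10y^2 + y^3, so AVC = VC/y = 41 - 10y + y^2 and MC = dTC/dy = 41 - 20y + 3y^2.
AVC hits its minimum where MC = AVC, at y = 5, giving min AVC = 41 - 10·5 + 5^2 = $16.
Because $104 ≥ $16, revenue can cover variable cost; the firm operates.
Solving P = MC: -63 - 20y + 3y^2 = 0 ⇒ y = -7/3 or 9. On the upward-sloping branch, y* = 9.
Check: AVC at y = 9 is $32 ≤ P, so revenue covers variable cost.
Profit = P·y − TC = 104·9 − 615 = $321.

Produce at y = 9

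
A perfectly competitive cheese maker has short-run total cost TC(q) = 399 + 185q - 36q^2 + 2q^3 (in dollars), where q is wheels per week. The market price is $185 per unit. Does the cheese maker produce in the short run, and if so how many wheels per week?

Produce at q = 12

From TC, MC = TC'(q) = 185 - 72q + 6q^2 and AVC = VC/q = 185 - 36q + 2q^2.
AVC is minimized where dAVC/dq = -36 + 4q = 0, at q = 9; min AVC = 185 - 36·9 + 2·9^2 = $23.
P = $185 exceeds min AVC = $23, so the firm stays open.
P = MC gives -72q + 6q^2 = 0, with roots 0 and 12. Take the larger (rising MC): q* = 12.
Check: AVC at q = 12 is $41 ≤ P, so revenue covers variable cost.
Profit = P·q − TC = 185·12 − 891 = $1329.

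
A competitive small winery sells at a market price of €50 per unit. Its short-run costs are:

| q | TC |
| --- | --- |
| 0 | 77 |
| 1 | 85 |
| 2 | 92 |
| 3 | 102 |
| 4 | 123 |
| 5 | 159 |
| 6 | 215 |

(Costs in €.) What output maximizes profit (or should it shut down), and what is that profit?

q = 5; profit = €91

Tabulate TR − TC: q=0: -77; q=1: -35; q=2: 8; q=3: 48; q=4: 77; q=5: 91; q=6: 85.
Profit is maximized at q = 5. AVC there is 82/5 = €16.40 ≤ P, so producing beats shutting down (which would give -€77).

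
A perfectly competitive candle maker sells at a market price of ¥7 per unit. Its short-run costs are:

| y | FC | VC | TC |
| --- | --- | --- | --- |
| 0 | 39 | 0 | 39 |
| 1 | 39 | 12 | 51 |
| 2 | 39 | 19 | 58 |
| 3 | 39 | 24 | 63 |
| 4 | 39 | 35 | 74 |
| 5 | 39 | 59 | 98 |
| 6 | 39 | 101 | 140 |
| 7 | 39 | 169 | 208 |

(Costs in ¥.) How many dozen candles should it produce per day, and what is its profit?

y = 0 (shut down); profit = -¥39

Profit at each row (π = 7y − TC): y=0: -39; y=1: -44; y=2: -44; y=3: -42; y=4: -46; y=5: -63; y=6: -98; y=7: -159.
Profit is highest at y = 0. Equivalently, the lowest AVC in the table is 24/3 ≈ ¥8 at y = 3, and P = ¥7 falls below it — price never covers variable cost, so the firm shuts down and loses only its fixed cost.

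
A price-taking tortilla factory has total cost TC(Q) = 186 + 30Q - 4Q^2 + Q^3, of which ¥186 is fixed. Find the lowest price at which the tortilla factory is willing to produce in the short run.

¥26 per unit

Short-run supply begins at min AVC. From VC = 30Q - 4Q^2 + Q^3, AVC = 30 - 4Q + Q^2.
dAVC/dQ = -4 + 2Q = 0 gives Q = 2. min AVC = 30 - 4·2 + 2^2 = 26.
The firm shuts down for any P below ¥26.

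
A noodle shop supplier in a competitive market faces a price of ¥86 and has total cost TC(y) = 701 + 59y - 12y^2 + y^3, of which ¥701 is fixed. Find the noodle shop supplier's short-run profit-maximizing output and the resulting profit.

Profit = -¥215 at y = 9

AVC = 59 - 12y + y^2; min AVC = ¥23 at y = 6. Since P = ¥86 ≥ min AVC, the firm produces.
With MC = 59 - 24y + 3y^2, P = MC on the upward-sloping part at y* = 9.
TR = 86·9 = 774. TC = 701 + 288 = 989. Profit = 774 − 989 = -¥215.
By producing, the firm covers all variable cost plus ¥486 of fixed cost; shutting down would lose the full ¥701.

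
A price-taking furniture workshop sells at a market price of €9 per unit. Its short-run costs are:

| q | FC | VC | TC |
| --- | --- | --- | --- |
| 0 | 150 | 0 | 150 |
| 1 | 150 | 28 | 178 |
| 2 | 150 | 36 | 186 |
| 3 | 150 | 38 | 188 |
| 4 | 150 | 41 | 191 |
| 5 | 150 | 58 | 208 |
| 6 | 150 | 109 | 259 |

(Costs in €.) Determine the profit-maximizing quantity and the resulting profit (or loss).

Tabulate TR − TC: q=0: -150; q=1: -169; q=2: -168; q=3: -161; q=4: -155; q=5: -163; q=6: -205.
Profit is highest at q = 0. Equivalently, the lowest AVC in the table is 41/4 ≈ €10.25 at q = 4, and P = €9 falls below it — price never covers variable cost, so the firm shuts down and loses only its fixed cost.

q = 0 (shut down); profit = -€150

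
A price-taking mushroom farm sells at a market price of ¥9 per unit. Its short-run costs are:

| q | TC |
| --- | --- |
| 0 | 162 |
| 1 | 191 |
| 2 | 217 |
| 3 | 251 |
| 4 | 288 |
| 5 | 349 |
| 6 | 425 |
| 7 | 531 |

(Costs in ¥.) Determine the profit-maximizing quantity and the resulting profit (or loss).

Profit at each row (π = 9q − TC): q=0: -162; q=1: -182; q=2: -199; q=3: -224; q=4: -252; q=5: -304; q=6: -371; q=7: -468.
Profit is highest at q = 0. Equivalently, the lowest AVC in the table is 55/2 ≈ ¥27.50 at q = 2, and P = ¥9 falls below it — price never covers variable cost, so the firm shuts down and loses only its fixed cost.

q = 0 (shut down); profit = -¥162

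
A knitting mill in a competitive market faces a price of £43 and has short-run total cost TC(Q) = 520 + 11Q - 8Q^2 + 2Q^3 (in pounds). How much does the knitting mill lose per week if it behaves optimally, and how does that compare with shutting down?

AVC = 11 - 8Q + 2Q^2; min AVC = £3 at Q = 2. Since P = £43 ≥ min AVC, the firm produces.
MC = 11 - 16Q + 6Q^2. Setting P = MC and taking the root on the rising branch gives Q* = 4.
TR = 43·4 = 172. TC = 520 + 44 = 564. Profit = 172 − 564 = -£392.
Shutting down would mean losing the fixed cost of £520, so operating at a loss of £392 is better by £128.

Profit = -£392 at Q = 4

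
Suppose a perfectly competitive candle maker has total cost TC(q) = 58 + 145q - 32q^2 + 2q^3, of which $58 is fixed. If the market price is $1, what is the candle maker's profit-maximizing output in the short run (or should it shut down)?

From TC, MC = TC'(q) = 145 - 64q + 6q^2 and AVC = VC/q = 145 - 32q + 2q^2.
AVC is minimized where dAVC/dq = -32 + 4q = 0, at q = 8; min AVC = 145 - 32·8 + 2·8^2 = $17.
P = $1 lies below min AVC = $17; no output level covers variable cost.
Best response: produce nothing and absorb the $58 fixed cost.

Shut down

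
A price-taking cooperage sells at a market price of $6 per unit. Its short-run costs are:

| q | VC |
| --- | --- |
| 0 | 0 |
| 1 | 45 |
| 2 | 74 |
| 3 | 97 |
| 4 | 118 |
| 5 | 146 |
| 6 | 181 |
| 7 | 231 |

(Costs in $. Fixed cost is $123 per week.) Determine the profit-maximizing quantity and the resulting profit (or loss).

Compute π = P·q − TC at each output: q=0: -123; q=1: -162; q=2: -185; q=3: -202; q=4: -217; q=5: -239; q=6: -268; q=7: -312.
Profit is highest at q = 0. Equivalently, the lowest AVC in the table is 146/5 ≈ $29.20 at q = 5, and P = $6 falls below it — price never covers variable cost, so the firm shuts down and loses only its fixed cost.

q = 0 (shut down); profit = -$123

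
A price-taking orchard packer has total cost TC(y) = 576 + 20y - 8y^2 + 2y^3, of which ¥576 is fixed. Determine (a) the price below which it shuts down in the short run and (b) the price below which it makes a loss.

Shutdown price = min AVC. AVC = 20 - 8y + 2y^2, with vertex at y = 2 and minimum ¥12.
ATC = 576/y + 20 - 8y + 2y^2. Setting dATC/dy = −576/y^2 − 8 + 4y = 0 gives y = 6 (since 4·6^3 − 8·6^2 = 576).
min ATC = 576/6 + 20 − 8·6 + 2·6^2 = ¥140. That is the break-even price.
For ¥12 ≤ P < ¥140 the firm produces at a loss; below ¥12 it shuts down.

Shutdown price = ¥12; break-even price = ¥140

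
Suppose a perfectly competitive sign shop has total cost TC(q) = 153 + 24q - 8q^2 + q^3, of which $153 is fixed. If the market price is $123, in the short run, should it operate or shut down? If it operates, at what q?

Variable cost is VC = 24q - 8q^2 + q^3, so AVC = VC/q = 24 - 8q + q^2 and MC = dTC/dq = 24 - 16q + 3q^2.
AVC is minimized where dAVC/dq = -8 + 2q = 0, at q = 4; min AVC = 24 - 8·4 + 4^2 = $8.
Because $123 ≥ $8, revenue can cover variable cost; the firm operates.
P = MC gives -99 - 16q + 3q^2 = 0, with roots -11/3 and 9. Take the larger (rising MC): q* = 9.
Check: AVC at q = 9 is $33 ≤ P, so revenue covers variable cost.
Profit = P·q − TC = 123·9 − 450 = $657.

Produce at q = 9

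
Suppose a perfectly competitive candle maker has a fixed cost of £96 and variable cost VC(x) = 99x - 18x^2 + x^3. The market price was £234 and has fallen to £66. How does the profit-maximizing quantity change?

MC = 99 - 36x + 3x^2; the shutdown threshold is min AVC = £18 (at x = 9).
With P = £234 above the shutdown price, P = MC gives x = 15.
At P = £66 ≥ min AVC, set P = MC: x = 11. The firm stays open but cuts output.

Output falls from 15 to 11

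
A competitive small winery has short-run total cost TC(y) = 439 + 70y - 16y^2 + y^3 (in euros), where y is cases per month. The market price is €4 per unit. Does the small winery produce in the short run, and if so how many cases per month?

Shut down

From TC, MC = TC'(y) = 70 - 32y + 3y^2 and AVC = VC/y = 70 - 16y + y^2.
AVC is minimized where dAVC/dy = -16 + 2y = 0, at y = 8; min AVC = 70 - 16·8 + 8^2 = €6.
P = €4 lies below min AVC = €6; no output level covers variable cost.
Best response: produce nothing and absorb the €439 fixed cost.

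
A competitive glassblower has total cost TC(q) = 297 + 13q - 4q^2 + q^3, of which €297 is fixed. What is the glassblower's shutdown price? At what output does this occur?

The firm shuts down when price falls below the minimum of average variable cost. AVC = VC/q = 13 - 4q + q^2.
At the minimum of AVC, MC = AVC. MC = 13 - 8q + 3q^2; setting MC = AVC gives 2q^2 - 4q = 0, so q = 2. min AVC = 9.
So the shutdown price is €9.

€9 per unit, at q = 2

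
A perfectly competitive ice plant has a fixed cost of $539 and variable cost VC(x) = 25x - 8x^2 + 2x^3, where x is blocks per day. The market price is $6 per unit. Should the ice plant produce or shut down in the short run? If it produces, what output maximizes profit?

Shut down

Variable cost is VC = 25x - 8x^2 + 2x^3, so AVC = VC/x = 25 - 8x + 2x^2 and MC = dTC/dx = 25 - 16x + 6x^2.
AVC is minimized where dAVC/dx = -8 + 4x = 0, at x = 2; min AVC = 25 - 8·2 + 2·2^2 = $17.
Since P = $6 < min AVC = $17, price fails to cover variable cost at any output.
Shutting down limits the loss to fixed cost, $539.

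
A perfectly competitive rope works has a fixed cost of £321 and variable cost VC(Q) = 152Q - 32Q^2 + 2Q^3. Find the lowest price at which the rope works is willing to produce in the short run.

Short-run supply begins at min AVC. From VC = 152Q - 32Q^2 + 2Q^3, AVC = 152 - 32Q + 2Q^2.
dAVC/dQ = -32 + 4Q = 0 gives Q = 8. min AVC = 152 - 32·8 + 2·8^2 = 24.
For P < £24 the firm produces nothing.

£24 per unit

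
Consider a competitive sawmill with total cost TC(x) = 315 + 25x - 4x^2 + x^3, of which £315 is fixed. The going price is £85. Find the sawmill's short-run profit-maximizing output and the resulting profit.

AVC = 25 - 4x + x^2; min AVC = £21 at x = 2. Since P = £85 ≥ min AVC, the firm produces.
With MC = 25 - 8x + 3x^2, P = MC on the upward-sloping part at x* = 6.
TR = 85·6 = 510. TC = 315 + 222 = 537. Profit = 510 − 537 = -£27.
Shutting down would mean losing the fixed cost of £315, so operating at a loss of £27 is better by £288.

Profit = -£27 at x = 6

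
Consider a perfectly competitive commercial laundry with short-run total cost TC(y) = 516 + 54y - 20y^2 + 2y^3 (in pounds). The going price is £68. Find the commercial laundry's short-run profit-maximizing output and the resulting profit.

Profit = -£124 at y = 7

AVC = 54 - 20y + 2y^2; min AVC = £4 at y = 5. Since P = £68 ≥ min AVC, the firm produces.
With MC = 54 - 40y + 6y^2, P = MC on the upward-sloping part at y* = 7.
TR = 68·7 = 476. TC = 516 + 84 = 600. Profit = 476 − 600 = -£124.
Shutting down would mean losing the fixed cost of £516, so operating at a loss of £124 is better by £392.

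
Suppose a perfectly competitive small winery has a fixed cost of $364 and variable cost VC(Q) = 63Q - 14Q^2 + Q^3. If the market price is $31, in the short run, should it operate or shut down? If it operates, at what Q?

Produce at Q = 8

Variable cost is VC = 63Q - 14Q^2 + Q^3, so AVC = VC/Q = 63 - 14Q + Q^2 and MC = dTC/dQ = 63 - 28Q + 3Q^2.
The AVC parabola has its vertex at Q = 14/2 = 7, where AVC = 63 - 14·7 + 7^2 = $14.
Because $31 ≥ $14, revenue can cover variable cost; the firm operates.
Solving P = MC: 32 - 28Q + 3Q^2 = 0 ⇒ Q = 4/3 or 8. On the upward-sloping branch, Q* = 8.
Check: AVC at Q = 8 is $15 ≤ P, so revenue covers variable cost.
Profit = P·Q − TC = 31·8 − 484 = -$236, a loss, but smaller than the $364 fixed cost the firm would lose by shutting down.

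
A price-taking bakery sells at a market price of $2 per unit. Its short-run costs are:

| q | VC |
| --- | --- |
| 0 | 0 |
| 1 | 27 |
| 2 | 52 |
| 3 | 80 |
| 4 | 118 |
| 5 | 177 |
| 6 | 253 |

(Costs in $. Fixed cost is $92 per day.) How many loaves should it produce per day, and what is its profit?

q = 0 (shut down); profit = -$92

Compute π = P·q − TC at each output: q=0: -92; q=1: -117; q=2: -140; q=3: -166; q=4: -202; q=5: -259; q=6: -333.
Profit is highest at q = 0. Equivalently, the lowest AVC in the table is 52/2 ≈ $26 at q = 2, and P = $2 falls below it — price never covers variable cost, so the firm shuts down and loses only its fixed cost.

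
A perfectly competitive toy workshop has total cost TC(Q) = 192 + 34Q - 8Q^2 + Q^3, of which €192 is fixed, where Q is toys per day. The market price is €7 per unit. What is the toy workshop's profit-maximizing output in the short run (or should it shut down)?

Shut down

Strip out fixed cost: VC = 34Q - 8Q^2 + Q^3. Then AVC = 34 - 8Q + Q^2 and MC = 34 - 16Q + 3Q^2.
AVC is minimized where dAVC/dQ = -8 + 2Q = 0, at Q = 4; min AVC = 34 - 8·4 + 4^2 = €18.
P = €7 lies below min AVC = €18; no output level covers variable cost.
Shutting down limits the loss to fixed cost, €192.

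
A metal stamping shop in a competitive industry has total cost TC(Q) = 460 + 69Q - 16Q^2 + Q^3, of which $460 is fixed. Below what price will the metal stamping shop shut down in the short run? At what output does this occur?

The firm shuts down when price falls below the minimum of average variable cost. AVC = VC/Q = 69 - 16Q + Q^2.
dAVC/dQ = -16 + 2Q = 0 gives Q = 8. min AVC = 69 - 16·8 + 8^2 = 5.
For P < $5 the firm produces nothing.

$5 per unit, at Q = 8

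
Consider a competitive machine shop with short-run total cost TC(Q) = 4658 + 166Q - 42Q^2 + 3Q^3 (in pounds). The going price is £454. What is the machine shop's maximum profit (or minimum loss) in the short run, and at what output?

AVC = 166 - 42Q + 3Q^2; min AVC = £19 at Q = 7. Since P = £454 ≥ min AVC, the firm produces.
With MC = 166 - 84Q + 9Q^2, P = MC on the upward-sloping part at Q* = 12.
TR = 454·12 = 5448. TC = 4658 + 1128 = 5786. Profit = 5448 − 5786 = -£338.
By producing, the firm covers all variable cost plus £4320 of fixed cost; shutting down would lose the full £4658.

Profit = -£338 at Q = 12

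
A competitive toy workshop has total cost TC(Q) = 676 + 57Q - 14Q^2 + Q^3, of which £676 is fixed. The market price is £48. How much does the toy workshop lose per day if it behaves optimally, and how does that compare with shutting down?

Profit = -£352 at Q = 9

AVC = 57 - 14Q + Q^2; min AVC = £8 at Q = 7. Since P = £48 ≥ min AVC, the firm produces.
With MC = 57 - 28Q + 3Q^2, P = MC on the upward-sloping part at Q* = 9.
TR = 48·9 = 432. TC = 676 + 108 = 784. Profit = 432 − 784 = -£352.
Shutting down would mean losing the fixed cost of £676, so operating at a loss of £352 is better by £324.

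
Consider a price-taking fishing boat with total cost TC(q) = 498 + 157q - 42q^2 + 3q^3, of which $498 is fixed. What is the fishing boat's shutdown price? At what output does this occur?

The shutdown price is the minimum of AVC. VC = 157q - 42q^2 + 3q^3, so AVC = 157 - 42q + 3q^2.
dAVC/dq = -42 + 6q = 0 gives q = 7. min AVC = 157 - 42·7 + 3·7^2 = 10.
For P < $10 the firm produces nothing.

$10 per unit, at q = 7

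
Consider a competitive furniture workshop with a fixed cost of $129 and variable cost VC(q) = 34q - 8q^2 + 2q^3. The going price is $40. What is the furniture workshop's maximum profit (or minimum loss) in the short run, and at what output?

Profit = -$93 at q = 3

AVC = 34 - 8q + 2q^2 has its minimum $26 at q = 2; price $40 clears that bar, so the firm operates.
With MC = 34 - 16q + 6q^2, P = MC on the upward-sloping part at q* = 3.
TR = 40·3 = 120. TC = 129 + 84 = 213. Profit = 120 − 213 = -$93.
That loss of $93 beats the $129 the firm would lose by shutting down; producing recovers $36 of fixed cost.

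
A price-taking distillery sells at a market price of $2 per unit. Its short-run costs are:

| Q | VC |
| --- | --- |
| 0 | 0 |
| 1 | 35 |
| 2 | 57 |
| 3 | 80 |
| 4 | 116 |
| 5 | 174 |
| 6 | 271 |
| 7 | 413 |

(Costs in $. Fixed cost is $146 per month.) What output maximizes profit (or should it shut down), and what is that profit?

Profit at each row (π = 2Q − TC): Q=0: -146; Q=1: -179; Q=2: -199; Q=3: -220; Q=4: -254; Q=5: -310; Q=6: -405; Q=7: -545.
Profit is highest at Q = 0. Equivalently, the lowest AVC in the table is 80/3 ≈ $26.67 at Q = 3, and P = $2 falls below it — price never covers variable cost, so the firm shuts down and loses only its fixed cost.

Q = 0 (shut down); profit = -$146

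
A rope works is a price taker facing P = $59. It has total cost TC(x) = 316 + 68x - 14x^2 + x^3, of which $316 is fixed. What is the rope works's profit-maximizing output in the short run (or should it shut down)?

Produce at x = 9

Strip out fixed cost: VC = 68x - 14x^2 + x^3. Then AVC = 68 - 14x + x^2 and MC = 68 - 28x + 3x^2.
The AVC parabola has its vertex at x = 14/2 = 7, where AVC = 68 - 14·7 + 7^2 = $19.
Since P = $59 ≥ min AVC = $19, price covers variable cost and the firm should produce.
Set P = MC: 59 = 68 - 28x + 3x^2 → 9 - 28x + 3x^2 = 0. The roots are x = 1/3 and x = 9; the profit-maximizing output is on the rising part of MC, so x* = 9.
Check: AVC at x = 9 is $23 ≤ P, so revenue covers variable cost.
Profit = P·x − TC = 59·9 − 523 = $8.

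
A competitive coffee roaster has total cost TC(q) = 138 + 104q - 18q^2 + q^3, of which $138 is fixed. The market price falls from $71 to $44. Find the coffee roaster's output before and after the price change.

Output falls from 11 to 10

MC = 104 - 36q + 3q^2; the shutdown threshold is min AVC = $23 (at q = 9).
At P = $71 ≥ min AVC, set P = MC on the rising branch: q = 11.
At P = $44 ≥ min AVC, set P = MC: q = 10. The firm stays open but cuts output.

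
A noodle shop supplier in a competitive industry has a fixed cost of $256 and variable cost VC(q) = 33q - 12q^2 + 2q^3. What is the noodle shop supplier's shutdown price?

$15 per unit

Short-run supply begins at min AVC. From VC = 33q - 12q^2 + 2q^3, AVC = 33 - 12q + 2q^2.
dAVC/dq = -12 + 4q = 0 gives q = 3. min AVC = 33 - 12·3 + 2·3^2 = 15.
For P < $15 the firm produces nothing.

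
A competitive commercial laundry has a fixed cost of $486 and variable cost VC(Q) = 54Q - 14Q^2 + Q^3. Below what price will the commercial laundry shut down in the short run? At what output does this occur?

The shutdown price is the minimum of AVC. VC = 54Q - 14Q^2 + Q^3, so AVC = 54 - 14Q + Q^2.
dAVC/dQ = -14 + 2Q = 0 gives Q = 7. min AVC = 54 - 14·7 + 7^2 = 5.
The firm shuts down for any P below $5.

$5 per unit, at Q = 7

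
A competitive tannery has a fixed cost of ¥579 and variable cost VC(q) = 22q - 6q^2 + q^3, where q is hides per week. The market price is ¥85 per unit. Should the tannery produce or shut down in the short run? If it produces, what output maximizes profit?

Produce at q = 7

Variable cost is VC = 22q - 6q^2 + q^3, so AVC = VC/q = 22 - 6q + q^2 and MC = dTC/dq = 22 - 12q + 3q^2.
AVC is minimized where dAVC/dq = -6 + 2q = 0, at q = 3; min AVC = 22 - 6·3 + 3^2 = ¥13.
Since P = ¥85 ≥ min AVC = ¥13, price covers variable cost and the firm should produce.
Solving P = MC: -63 - 12q + 3q^2 = 0 ⇒ q = -3 or 7. On the upward-sloping branch, q* = 7.
Check: AVC at q = 7 is ¥29 ≤ P, so revenue covers variable cost.
Profit = P·q − TC = 85·7 − 782 = -¥187, a loss, but smaller than the ¥579 fixed cost the firm would lose by shutting down.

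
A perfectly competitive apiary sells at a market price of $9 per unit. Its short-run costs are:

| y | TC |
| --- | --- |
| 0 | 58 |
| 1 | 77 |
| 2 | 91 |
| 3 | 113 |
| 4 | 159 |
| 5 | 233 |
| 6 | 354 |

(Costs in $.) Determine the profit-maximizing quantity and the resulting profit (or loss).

y = 0 (shut down); profit = -$58

Profit at each row (π = 9y − TC): y=0: -58; y=1: -68; y=2: -73; y=3: -86; y=4: -123; y=5: -188; y=6: -300.
Profit is highest at y = 0. Equivalently, the lowest AVC in the table is 33/2 ≈ $16.50 at y = 2, and P = $9 falls below it — price never covers variable cost, so the firm shuts down and loses only its fixed cost.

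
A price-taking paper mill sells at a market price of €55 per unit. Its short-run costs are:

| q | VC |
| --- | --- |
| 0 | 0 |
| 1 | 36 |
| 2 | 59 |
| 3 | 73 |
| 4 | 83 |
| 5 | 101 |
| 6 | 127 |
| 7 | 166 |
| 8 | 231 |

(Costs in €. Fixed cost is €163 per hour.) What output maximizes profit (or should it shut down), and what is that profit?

Tabulate TR − TC: q=0: -163; q=1: -144; q=2: -112; q=3: -71; q=4: -26; q=5: 11; q=6: 40; q=7: 56; q=8: 46.
Profit is maximized at q = 7. AVC there is 166/7 = €23.71 ≤ P, so producing beats shutting down (which would give -€163).

q = 7; profit = €56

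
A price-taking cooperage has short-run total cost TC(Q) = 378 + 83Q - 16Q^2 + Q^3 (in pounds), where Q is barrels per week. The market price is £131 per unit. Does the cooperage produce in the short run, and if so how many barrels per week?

Produce at Q = 12

Variable cost is VC = 83Q - 16Q^2 + Q^3, so AVC = VC/Q = 83 - 16Q + Q^2 and MC = dTC/dQ = 83 - 32Q + 3Q^2.
AVC is minimized where dAVC/dQ = -16 + 2Q = 0, at Q = 8; min AVC = 83 - 16·8 + 8^2 = £19.
Since P = £131 ≥ min AVC = £19, price covers variable cost and the firm should produce.
Solving P = MC: -48 - 32Q + 3Q^2 = 0 ⇒ Q = -4/3 or 12. On the upward-sloping branch, Q* = 12.
Check: AVC at Q = 12 is £35 ≤ P, so revenue covers variable cost.
Profit = P·Q − TC = 131·12 − 798 = £774.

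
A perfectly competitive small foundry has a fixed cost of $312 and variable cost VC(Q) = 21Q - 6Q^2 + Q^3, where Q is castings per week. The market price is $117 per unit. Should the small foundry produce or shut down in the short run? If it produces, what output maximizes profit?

Produce at Q = 8

Variable cost is VC = 21Q - 6Q^2 + Q^3, so AVC = VC/Q = 21 - 6Q + Q^2 and MC = dTC/dQ = 21 - 12Q + 3Q^2.
AVC is minimized where dAVC/dQ = -6 + 2Q = 0, at Q = 3; min AVC = 21 - 6·3 + 3^2 = $12.
Because $117 ≥ $12, revenue can cover variable cost; the firm operates.
Set P = MC: 117 = 21 - 12Q + 3Q^2 → -96 - 12Q + 3Q^2 = 0. The roots are Q = -4 and Q = 8; the profit-maximizing output is on the rising part of MC, so Q* = 8.
Check: AVC at Q = 8 is $37 ≤ P, so revenue covers variable cost.
Profit = P·Q − TC = 117·8 − 608 = $328.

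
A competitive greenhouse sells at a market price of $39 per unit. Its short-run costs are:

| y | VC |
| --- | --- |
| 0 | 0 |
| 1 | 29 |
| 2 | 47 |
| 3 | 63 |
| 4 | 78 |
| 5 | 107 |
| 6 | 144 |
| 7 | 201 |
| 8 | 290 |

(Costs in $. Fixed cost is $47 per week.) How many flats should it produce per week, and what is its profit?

Tabulate TR − TC: y=0: -47; y=1: -37; y=2: -16; y=3: 7; y=4: 31; y=5: 41; y=6: 43; y=7: 25; y=8: -25.
Profit is maximized at y = 6. AVC there is 144/6 = $24 ≤ P, so producing beats shutting down (which would give -$47).

y = 6; profit = $43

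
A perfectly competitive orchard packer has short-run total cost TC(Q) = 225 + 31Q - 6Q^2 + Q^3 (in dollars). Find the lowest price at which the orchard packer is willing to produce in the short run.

$22 per unit

Short-run supply begins at min AVC. From VC = 31Q - 6Q^2 + Q^3, AVC = 31 - 6Q + Q^2.
At the minimum of AVC, MC = AVC. MC = 31 - 12Q + 3Q^2; setting MC = AVC gives 2Q^2 - 6Q = 0, so Q = 3. min AVC = 22.
So the shutdown price is $22.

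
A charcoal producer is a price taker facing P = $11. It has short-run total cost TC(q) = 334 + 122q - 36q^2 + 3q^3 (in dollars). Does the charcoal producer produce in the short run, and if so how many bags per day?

Variable cost is VC = 122q - 36q^2 + 3q^3, so AVC = VC/q = 122 - 36q + 3q^2 and MC = dTC/dq = 122 - 72q + 9q^2.
AVC hits its minimum where MC = AVC, at q = 6, giving min AVC = 122 - 36·6 + 3·6^2 = $14.
Since P = $11 < min AVC = $14, price fails to cover variable cost at any output.
The firm minimizes its loss by shutting down and losing only its fixed cost of $334.

Shut down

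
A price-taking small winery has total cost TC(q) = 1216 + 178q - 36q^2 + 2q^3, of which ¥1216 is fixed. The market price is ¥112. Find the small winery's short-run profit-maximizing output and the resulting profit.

AVC = 178 - 36q + 2q^2 has its minimum ¥16 at q = 9; price ¥112 clears that bar, so the firm operates.
With MC = 178 - 72q + 6q^2, P = MC on the upward-sloping part at q* = 11.
TR = 112·11 = 1232. TC = 1216 + 264 = 1480. Profit = 1232 − 1480 = -¥248.
By producing, the firm covers all variable cost plus ¥968 of fixed cost; shutting down would lose the full ¥1216.

Profit = -¥248 at q = 11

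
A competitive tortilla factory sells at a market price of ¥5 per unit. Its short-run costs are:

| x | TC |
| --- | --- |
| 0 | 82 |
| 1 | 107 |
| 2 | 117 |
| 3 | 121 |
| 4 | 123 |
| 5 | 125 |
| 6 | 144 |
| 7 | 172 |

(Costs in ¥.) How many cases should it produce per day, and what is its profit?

Profit at each row (π = 5x − TC): x=0: -82; x=1: -102; x=2: -107; x=3: -106; x=4: -103; x=5: -100; x=6: -114; x=7: -137.
Profit is highest at x = 0. Equivalently, the lowest AVC in the table is 43/5 ≈ ¥8.60 at x = 5, and P = ¥5 falls below it — price never covers variable cost, so the firm shuts down and loses only its fixed cost.

x = 0 (shut down); profit = -¥82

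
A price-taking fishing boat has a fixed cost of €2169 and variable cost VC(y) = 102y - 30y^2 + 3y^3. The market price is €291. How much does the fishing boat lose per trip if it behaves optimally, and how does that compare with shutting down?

AVC = 102 - 30y + 3y^2; min AVC = €27 at y = 5. Since P = €291 ≥ min AVC, the firm produces.
MC = 102 - 60y + 9y^2. Setting P = MC and taking the root on the rising branch gives y* = 9.
TR = 291·9 = 2619. TC = 2169 + 675 = 2844. Profit = 2619 − 2844 = -€225.
By producing, the firm covers all variable cost plus €1944 of fixed cost; shutting down would lose the full €2169.

Profit = -€225 at y = 9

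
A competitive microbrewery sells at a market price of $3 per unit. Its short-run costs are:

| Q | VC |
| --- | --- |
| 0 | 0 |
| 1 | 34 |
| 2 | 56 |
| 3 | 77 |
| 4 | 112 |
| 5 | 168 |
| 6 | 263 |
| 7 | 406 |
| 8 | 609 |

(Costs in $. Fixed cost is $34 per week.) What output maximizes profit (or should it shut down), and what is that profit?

Tabulate TR − TC: Q=0: -34; Q=1: -65; Q=2: -84; Q=3: -102; Q=4: -134; Q=5: -187; Q=6: -279; Q=7: -419; Q=8: -619.
Profit is highest at Q = 0. Equivalently, the lowest AVC in the table is 77/3 ≈ $25.67 at Q = 3, and P = $3 falls below it — price never covers variable cost, so the firm shuts down and loses only its fixed cost.

Q = 0 (shut down); profit = -$34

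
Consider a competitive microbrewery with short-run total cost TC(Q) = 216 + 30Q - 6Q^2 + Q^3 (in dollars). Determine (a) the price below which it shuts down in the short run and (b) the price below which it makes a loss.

AVC = 30 - 6Q + Q^2; minimized at Q = 3, giving min AVC = $21. That is the shutdown price.
ATC = 216/Q + 30 - 6Q + Q^2. Setting dATC/dQ = −216/Q^2 − 6 + 2Q = 0 gives Q = 6 (since 2·6^3 − 6·6^2 = 216).
min ATC = 216/6 + 30 − 6·6 + 6^2 = $66. That is the break-even price.
Between these two prices the firm operates at a loss; above $66 it earns a profit.

Shutdown price = $21; break-even price = $66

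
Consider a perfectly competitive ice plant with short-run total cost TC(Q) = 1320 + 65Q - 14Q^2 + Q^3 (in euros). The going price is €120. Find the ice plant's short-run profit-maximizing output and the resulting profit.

Profit = -€352 at Q = 11

AVC = 65 - 14Q + Q^2; min AVC = €16 at Q = 7. Since P = €120 ≥ min AVC, the firm produces.
MC = 65 - 28Q + 3Q^2. Setting P = MC and taking the root on the rising branch gives Q* = 11.
TR = 120·11 = 1320. TC = 1320 + 352 = 1672. Profit = 1320 − 1672 = -€352.
That loss of €352 beats the €1320 the firm would lose by shutting down; producing recovers €968 of fixed cost.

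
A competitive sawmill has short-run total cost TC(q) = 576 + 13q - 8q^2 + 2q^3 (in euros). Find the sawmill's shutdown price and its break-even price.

Shutdown price = €5; break-even price = €133

AVC = 13 - 8q + 2q^2; minimized at q = 2, giving min AVC = €5. That is the shutdown price.
ATC = 576/q + 13 - 8q + 2q^2. Setting dATC/dq = −576/q^2 − 8 + 4q = 0 gives q = 6 (since 4·6^3 − 8·6^2 = 576).
min ATC = 576/6 + 13 − 8·6 + 2·6^2 = €133. That is the break-even price.
Between these two prices the firm operates at a loss; above €133 it earns a profit.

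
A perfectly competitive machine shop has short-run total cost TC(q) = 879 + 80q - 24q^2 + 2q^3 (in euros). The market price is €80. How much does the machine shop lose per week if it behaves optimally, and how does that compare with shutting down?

Profit = -€367 at q = 8

AVC = 80 - 24q + 2q^2; min AVC = €8 at q = 6. Since P = €80 ≥ min AVC, the firm produces.
With MC = 80 - 48q + 6q^2, P = MC on the upward-sloping part at q* = 8.
TR = 80·8 = 640. TC = 879 + 128 = 1007. Profit = 640 − 1007 = -€367.
Shutting down would mean losing the fixed cost of €879, so operating at a loss of €367 is better by €512.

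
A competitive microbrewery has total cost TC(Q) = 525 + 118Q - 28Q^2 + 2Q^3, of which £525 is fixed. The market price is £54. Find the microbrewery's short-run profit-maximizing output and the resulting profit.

Profit = -£269 at Q = 8

AVC = 118 - 28Q + 2Q^2; min AVC = £20 at Q = 7. Since P = £54 ≥ min AVC, the firm produces.
With MC = 118 - 56Q + 6Q^2, P = MC on the upward-sloping part at Q* = 8.
TR = 54·8 = 432. TC = 525 + 176 = 701. Profit = 432 − 701 = -£269.
By producing, the firm covers all variable cost plus £256 of fixed cost; shutting down would lose the full £525.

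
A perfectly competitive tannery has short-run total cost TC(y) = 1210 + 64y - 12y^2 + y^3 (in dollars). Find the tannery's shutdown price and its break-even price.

Shutdown price = min AVC. AVC = 64 - 12y + y^2, with vertex at y = 6 and minimum $28.
ATC = 1210/y + 64 - 12y + y^2. Setting dATC/dy = −1210/y^2 − 12 + 2y = 0 gives y = 11 (since 2·11^3 − 12·11^2 = 1210).
min ATC = 1210/11 + 64 − 12·11 + 11^2 = $163. That is the break-even price.
For $28 ≤ P < $163 the firm produces at a loss; below $28 it shuts down.

Shutdown price = $28; break-even price = $163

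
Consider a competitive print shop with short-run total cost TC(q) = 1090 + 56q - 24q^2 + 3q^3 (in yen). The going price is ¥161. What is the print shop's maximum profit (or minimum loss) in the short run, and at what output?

Profit = -¥208 at q = 7

AVC = 56 - 24q + 3q^2; min AVC = ¥8 at q = 4. Since P = ¥161 ≥ min AVC, the firm produces.
With MC = 56 - 48q + 9q^2, P = MC on the upward-sloping part at q* = 7.
TR = 161·7 = 1127. TC = 1090 + 245 = 1335. Profit = 1127 − 1335 = -¥208.
Shutting down would mean losing the fixed cost of ¥1090, so operating at a loss of ¥208 is better by ¥882.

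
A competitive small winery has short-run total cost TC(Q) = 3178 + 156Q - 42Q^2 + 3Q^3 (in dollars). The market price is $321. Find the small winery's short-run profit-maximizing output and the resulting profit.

AVC = 156 - 42Q + 3Q^2 has its minimum $9 at Q = 7; price $321 clears that bar, so the firm operates.
With MC = 156 - 84Q + 9Q^2, P = MC on the upward-sloping part at Q* = 11.
TR = 321·11 = 3531. TC = 3178 + 627 = 3805. Profit = 3531 − 3805 = -$274.
Shutting down would mean losing the fixed cost of $3178, so operating at a loss of $274 is better by $2904.

Profit = -$274 at Q = 11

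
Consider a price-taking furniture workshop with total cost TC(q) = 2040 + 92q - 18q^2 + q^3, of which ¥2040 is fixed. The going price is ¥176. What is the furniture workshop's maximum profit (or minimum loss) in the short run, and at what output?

AVC = 92 - 18q + q^2; min AVC = ¥11 at q = 9. Since P = ¥176 ≥ min AVC, the firm produces.
With MC = 92 - 36q + 3q^2, P = MC on the upward-sloping part at q* = 14.
TR = 176·14 = 2464. TC = 2040 + 504 = 2544. Profit = 2464 − 2544 = -¥80.
That loss of ¥80 beats the ¥2040 the firm would lose by shutting down; producing recovers ¥1960 of fixed cost.

Profit = -¥80 at q = 14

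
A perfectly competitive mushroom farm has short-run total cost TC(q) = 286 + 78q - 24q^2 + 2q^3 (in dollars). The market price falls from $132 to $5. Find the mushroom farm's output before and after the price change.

Output falls from 9 to 0 (the firm shuts down)

AVC = 78 - 24q + 2q^2, minimized at q = 6 where min AVC = $6. MC = 78 - 48q + 6q^2.
At P = $132 ≥ min AVC, set P = MC on the rising branch: q = 9.
At P = $5 < min AVC = $6, price no longer covers variable cost at any output, so the firm shuts down: q = 0.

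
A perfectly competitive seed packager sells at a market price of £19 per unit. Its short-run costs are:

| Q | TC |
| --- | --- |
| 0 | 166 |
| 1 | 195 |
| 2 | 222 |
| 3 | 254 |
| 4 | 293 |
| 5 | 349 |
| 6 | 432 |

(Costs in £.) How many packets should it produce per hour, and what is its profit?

Q = 0 (shut down); profit = -£166

Profit at each row (π = 19Q − TC): Q=0: -166; Q=1: -176; Q=2: -184; Q=3: -197; Q=4: -217; Q=5: -254; Q=6: -318.
Profit is highest at Q = 0. Equivalently, the lowest AVC in the table is 56/2 ≈ £28 at Q = 2, and P = £19 falls below it — price never covers variable cost, so the firm shuts down and loses only its fixed cost.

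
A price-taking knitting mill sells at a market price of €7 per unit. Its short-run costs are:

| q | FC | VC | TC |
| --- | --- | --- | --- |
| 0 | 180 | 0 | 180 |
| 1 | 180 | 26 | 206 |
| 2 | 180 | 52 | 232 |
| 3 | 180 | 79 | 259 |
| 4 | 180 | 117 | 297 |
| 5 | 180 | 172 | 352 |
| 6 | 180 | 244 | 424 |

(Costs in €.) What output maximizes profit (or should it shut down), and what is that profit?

Profit at each row (π = 7q − TC): q=0: -180; q=1: -199; q=2: -218; q=3: -238; q=4: -269; q=5: -317; q=6: -382.
Profit is highest at q = 0. Equivalently, the lowest AVC in the table is 26/1 ≈ €26 at q = 1, and P = €7 falls below it — price never covers variable cost, so the firm shuts down and loses only its fixed cost.

q = 0 (shut down); profit = -€180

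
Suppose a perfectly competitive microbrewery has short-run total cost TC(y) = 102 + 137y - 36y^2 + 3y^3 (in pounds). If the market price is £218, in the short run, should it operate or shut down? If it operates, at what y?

Produce at y = 9

From TC, MC = TC'(y) = 137 - 72y + 9y^2 and AVC = VC/y = 137 - 36y + 3y^2.
The AVC parabola has its vertex at y = 36/6 = 6, where AVC = 137 - 36·6 + 3·6^2 = £29.
Because £218 ≥ £29, revenue can cover variable cost; the firm operates.
Set P = MC: 218 = 137 - 72y + 9y^2 → -81 - 72y + 9y^2 = 0. The roots are y = -1 and y = 9; the profit-maximizing output is on the rising part of MC, so y* = 9.
Check: AVC at y = 9 is £56 ≤ P, so revenue covers variable cost.
Profit = P·y − TC = 218·9 − 606 = £1356.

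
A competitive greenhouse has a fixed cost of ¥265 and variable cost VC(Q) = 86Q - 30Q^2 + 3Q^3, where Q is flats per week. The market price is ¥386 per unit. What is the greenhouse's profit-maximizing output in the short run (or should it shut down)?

Strip out fixed cost: VC = 86Q - 30Q^2 + 3Q^3. Then AVC = 86 - 30Q + 3Q^2 and MC = 86 - 60Q + 9Q^2.
AVC hits its minimum where MC = AVC, at Q = 5, giving min AVC = 86 - 30·5 + 3·5^2 = ¥11.
Because ¥386 ≥ ¥11, revenue can cover variable cost; the firm operates.
Set P = MC: 386 = 86 - 60Q + 9Q^2 → -300 - 60Q + 9Q^2 = 0. The roots are Q = -10/3 and Q = 10; the profit-maximizing output is on the rising part of MC, so Q* = 10.
Check: AVC at Q = 10 is ¥86 ≤ P, so revenue covers variable cost.
Profit = P·Q − TC = 386·10 − 1125 = ¥2735.

Produce at Q = 10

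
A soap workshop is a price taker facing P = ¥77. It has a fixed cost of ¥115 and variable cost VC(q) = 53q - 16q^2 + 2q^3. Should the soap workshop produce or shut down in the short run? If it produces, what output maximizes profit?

Produce at q = 6

Strip out fixed cost: VC = 53q - 16q^2 + 2q^3. Then AVC = 53 - 16q + 2q^2 and MC = 53 - 32q + 6q^2.
The AVC parabola has its vertex at q = 16/4 = 4, where AVC = 53 - 16·4 + 2·4^2 = ¥21.
Since P = ¥77 ≥ min AVC = ¥21, price covers variable cost and the firm should produce.
Set P = MC: 77 = 53 - 32q + 6q^2 → -24 - 32q + 6q^2 = 0. The roots are q = -2/3 and q = 6; the profit-maximizing output is on the rising part of MC, so q* = 6.
Check: AVC at q = 6 is ¥29 ≤ P, so revenue covers variable cost.
Profit = P·q − TC = 77·6 − 289 = ¥173.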